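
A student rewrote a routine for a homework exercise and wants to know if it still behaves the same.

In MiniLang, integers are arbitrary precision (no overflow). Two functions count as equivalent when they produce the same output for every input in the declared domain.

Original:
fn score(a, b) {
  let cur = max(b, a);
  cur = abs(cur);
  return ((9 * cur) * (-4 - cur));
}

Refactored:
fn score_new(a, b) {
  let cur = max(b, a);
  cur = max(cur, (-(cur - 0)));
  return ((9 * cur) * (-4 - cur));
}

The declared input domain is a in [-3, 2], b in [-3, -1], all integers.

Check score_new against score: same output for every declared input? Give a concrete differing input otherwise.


Behavior is preserved: although arithmetic usage differs, min/max/abs usage differs, constant usage differs, the outputs never diverge.
Spot check at a=-1, b=-2 — score: cur becomes -1; next cur becomes 1; next final value -45. score_new: cur becomes -1; next cur becomes 1; next final value -45. Both give -45.
Across all 18 domain points the two functions coincide.
verdict: equivalent


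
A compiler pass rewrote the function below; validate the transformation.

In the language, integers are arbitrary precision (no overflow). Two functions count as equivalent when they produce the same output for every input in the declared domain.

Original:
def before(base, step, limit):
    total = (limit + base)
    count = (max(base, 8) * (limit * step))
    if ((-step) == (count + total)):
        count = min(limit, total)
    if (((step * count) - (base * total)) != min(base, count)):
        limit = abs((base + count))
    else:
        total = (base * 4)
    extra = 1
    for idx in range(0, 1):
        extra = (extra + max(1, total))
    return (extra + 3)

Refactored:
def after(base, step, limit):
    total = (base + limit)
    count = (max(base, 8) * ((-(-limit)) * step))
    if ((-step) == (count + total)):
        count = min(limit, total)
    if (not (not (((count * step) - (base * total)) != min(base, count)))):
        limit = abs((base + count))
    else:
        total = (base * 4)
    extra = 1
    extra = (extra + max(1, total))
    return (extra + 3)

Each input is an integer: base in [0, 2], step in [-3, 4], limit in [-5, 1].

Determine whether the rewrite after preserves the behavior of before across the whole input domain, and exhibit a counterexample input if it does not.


This is a faithful refactor — local variable names differ, and statement counts differ, and boolean connective usage differs, and loop structure differs, but the computed results match everywhere.
One worked example (base=2, step=-3, limit=0) — before: total := 2 | count := 0 | ((-step) == (count + total)): false | (((step * count) - (base * total)) != min(base, count)): true | limit := 2 | extra := 1 | iter idx=0: | extra := 3 | result 6; after: total := 2 | count := 0 | ((-step) == (count + total)): false | (not (not (((count * step) - (base * total)) != min(base, count)))): true | limit := 2 | extra := 1 | extra := 3 | result 6; agreement on 6.
Across all 168 domain points the two functions coincide.
verdict: equivalent


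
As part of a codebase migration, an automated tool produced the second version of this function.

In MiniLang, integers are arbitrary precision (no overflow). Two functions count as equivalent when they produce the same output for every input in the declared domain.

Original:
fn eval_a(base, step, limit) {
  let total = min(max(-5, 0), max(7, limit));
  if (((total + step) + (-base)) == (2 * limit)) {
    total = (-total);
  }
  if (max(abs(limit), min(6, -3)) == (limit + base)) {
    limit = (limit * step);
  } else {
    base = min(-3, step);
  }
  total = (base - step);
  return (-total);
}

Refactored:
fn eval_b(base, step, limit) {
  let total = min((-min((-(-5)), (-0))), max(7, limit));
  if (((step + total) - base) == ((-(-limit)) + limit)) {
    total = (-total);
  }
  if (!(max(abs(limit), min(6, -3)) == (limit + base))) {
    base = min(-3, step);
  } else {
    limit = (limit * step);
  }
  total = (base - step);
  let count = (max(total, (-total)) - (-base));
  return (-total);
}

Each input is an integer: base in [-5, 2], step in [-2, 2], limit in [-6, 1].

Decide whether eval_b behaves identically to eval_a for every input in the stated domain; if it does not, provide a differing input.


Equivalent — the differences include statement counts differ; and local variable names differ; and arithmetic usage differs; and constant usage differs; and boolean connective usage differs; and min/max/abs usage differs, yet no declared input distinguishes the two.
Tracing base=-1, step=0, limit=-6: eval_a: total = 0; (((total + step) + (-base)) == (2 * limit)) -> false; (max(abs(limit), min(6, -3)) == (limit + base)) -> false; base = -3; total = -3; return 3 | eval_b: total = 0; (((step + total) - base) == ((-(-limit)) + limit)) -> false; (!(max(abs(limit), min(6, -3)) == (limit + base))) -> true; base = -3; total = -3; count = 0; return 3 — matching result 3.
Checked all 320 inputs in the declared domain: the outputs agree on every one.
verdict: equivalent


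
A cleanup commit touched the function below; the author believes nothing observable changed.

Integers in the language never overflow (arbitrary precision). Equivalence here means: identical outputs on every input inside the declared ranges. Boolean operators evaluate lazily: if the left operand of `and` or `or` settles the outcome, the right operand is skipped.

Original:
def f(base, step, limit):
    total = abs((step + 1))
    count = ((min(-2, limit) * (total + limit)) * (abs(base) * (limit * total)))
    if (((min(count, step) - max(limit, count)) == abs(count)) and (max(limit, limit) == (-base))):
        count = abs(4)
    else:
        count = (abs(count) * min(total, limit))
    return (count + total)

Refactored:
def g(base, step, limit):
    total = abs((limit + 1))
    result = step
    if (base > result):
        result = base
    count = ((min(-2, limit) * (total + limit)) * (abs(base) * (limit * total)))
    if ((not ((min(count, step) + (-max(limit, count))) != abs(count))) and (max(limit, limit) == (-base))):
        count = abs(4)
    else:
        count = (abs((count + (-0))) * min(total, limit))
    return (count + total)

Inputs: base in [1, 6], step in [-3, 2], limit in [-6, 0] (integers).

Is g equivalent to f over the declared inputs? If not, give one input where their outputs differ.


The rewrite breaks on base=1, step=-3, limit=-6, where the results are -1726 and -1075.
f: total := 2 | count := -288 | (((min(count, step) - max(limit, count)) == abs(count)) and (max(limit, limit) == (-base))): false | count := -1728 | result -1726
g: total := 5 | result := -3 | (base > result): true | result := 1 | count := -180 | ((not ((min(count, step) + (-max(limit, count))) != abs(count))) and (max(limit, limit) == (-base))): false | count := -1080 | result -1075
verdict: not equivalent; witness: base=1, step=-3, limit=-6


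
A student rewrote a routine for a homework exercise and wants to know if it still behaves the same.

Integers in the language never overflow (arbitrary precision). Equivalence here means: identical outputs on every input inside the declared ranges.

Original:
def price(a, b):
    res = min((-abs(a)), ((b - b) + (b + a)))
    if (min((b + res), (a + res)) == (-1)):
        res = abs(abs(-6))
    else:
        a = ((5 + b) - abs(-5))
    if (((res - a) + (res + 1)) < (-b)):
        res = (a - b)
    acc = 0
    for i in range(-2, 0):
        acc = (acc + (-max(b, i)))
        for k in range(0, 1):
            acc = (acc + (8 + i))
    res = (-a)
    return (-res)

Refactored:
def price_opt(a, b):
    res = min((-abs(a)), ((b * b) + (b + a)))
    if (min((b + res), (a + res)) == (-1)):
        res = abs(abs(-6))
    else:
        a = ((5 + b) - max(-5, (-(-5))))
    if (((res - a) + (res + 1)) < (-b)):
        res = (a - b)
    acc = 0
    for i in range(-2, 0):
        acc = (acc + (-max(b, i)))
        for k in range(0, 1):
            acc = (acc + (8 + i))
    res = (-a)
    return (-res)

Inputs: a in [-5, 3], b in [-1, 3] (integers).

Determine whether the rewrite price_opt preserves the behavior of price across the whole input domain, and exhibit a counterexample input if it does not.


Take a=0, b=-1.
price: res = -1; (min((b + res), (a + res)) == (-1)) -> false; a = -1; (((res - a) + (res + 1)) < (-b)) -> true; res = 0; acc = 0; [i=-2]; acc = 1; [k=0]; acc = 7; [i=-1]; acc = 8; [k=0]; acc = 15; res = 1; return -1
price_opt: res = 0; (min((b + res), (a + res)) == (-1)) -> true; res = 6; (((res - a) + (res + 1)) < (-b)) -> false; acc = 0; [i=-2]; acc = 1; [k=0]; acc = 7; [i=-1]; acc = 8; [k=0]; acc = 15; res = 0; return 0
-1 against 0: the behavior changed.
verdict: not equivalent; witness: a=0, b=-1


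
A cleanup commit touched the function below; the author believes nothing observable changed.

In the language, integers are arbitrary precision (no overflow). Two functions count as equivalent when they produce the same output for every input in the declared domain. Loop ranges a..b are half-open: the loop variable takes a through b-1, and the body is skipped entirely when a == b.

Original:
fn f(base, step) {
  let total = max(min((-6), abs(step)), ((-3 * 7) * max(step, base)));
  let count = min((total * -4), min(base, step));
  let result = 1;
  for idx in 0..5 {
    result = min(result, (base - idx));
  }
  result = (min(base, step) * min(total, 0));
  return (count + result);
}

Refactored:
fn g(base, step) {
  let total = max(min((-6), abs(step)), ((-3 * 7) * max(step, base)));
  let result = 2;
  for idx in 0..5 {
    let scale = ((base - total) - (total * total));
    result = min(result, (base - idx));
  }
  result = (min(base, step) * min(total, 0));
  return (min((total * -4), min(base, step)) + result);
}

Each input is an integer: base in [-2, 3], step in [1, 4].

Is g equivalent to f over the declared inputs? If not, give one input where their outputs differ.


Equivalent. The one real change (`1` became `2`) has no effect anywhere in the declared ranges.
Sweeping the whole domain (24 inputs) finds no disagreement.
Tracing base=-2, step=3: f: total = -6; count = -2; result = 1; [idx=0]; result = -2; [idx=1]; result = -3; [idx=2]; result = -4; [idx=3]; result = -5; [idx=4]; result = -6; result = 12; return 10 | g: total = -6; result = 2; [idx=0]; scale = -32; result = -2; [idx=1]; scale = -32; result = -3; [idx=2]; scale = -32; result = -4; [idx=3]; scale = -32; result = -5; [idx=4]; scale = -32; result = -6; result = 12; return 10 — matching result 10.
verdict: equivalent


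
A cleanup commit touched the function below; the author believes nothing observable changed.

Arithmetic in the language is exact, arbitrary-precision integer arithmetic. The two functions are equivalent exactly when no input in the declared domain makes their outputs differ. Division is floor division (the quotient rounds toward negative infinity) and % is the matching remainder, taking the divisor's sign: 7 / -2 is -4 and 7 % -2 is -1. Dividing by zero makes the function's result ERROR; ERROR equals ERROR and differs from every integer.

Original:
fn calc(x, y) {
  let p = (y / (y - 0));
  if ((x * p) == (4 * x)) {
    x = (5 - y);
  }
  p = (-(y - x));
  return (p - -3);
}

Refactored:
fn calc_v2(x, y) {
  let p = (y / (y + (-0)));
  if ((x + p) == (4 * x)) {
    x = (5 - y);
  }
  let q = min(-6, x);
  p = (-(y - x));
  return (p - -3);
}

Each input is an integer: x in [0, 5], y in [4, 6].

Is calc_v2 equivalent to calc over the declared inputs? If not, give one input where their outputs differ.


Try x=0, y=4.
calc: p = 1; ((x * p) == (4 * x)) -> true; x = 1; p = -3; return 0
calc_v2: p = 1; ((x + p) == (4 * x)) -> false; q = -6; p = -4; return -1
0 vs -1 — the two versions disagree here.
verdict: not equivalent; witness: x=0, y=4


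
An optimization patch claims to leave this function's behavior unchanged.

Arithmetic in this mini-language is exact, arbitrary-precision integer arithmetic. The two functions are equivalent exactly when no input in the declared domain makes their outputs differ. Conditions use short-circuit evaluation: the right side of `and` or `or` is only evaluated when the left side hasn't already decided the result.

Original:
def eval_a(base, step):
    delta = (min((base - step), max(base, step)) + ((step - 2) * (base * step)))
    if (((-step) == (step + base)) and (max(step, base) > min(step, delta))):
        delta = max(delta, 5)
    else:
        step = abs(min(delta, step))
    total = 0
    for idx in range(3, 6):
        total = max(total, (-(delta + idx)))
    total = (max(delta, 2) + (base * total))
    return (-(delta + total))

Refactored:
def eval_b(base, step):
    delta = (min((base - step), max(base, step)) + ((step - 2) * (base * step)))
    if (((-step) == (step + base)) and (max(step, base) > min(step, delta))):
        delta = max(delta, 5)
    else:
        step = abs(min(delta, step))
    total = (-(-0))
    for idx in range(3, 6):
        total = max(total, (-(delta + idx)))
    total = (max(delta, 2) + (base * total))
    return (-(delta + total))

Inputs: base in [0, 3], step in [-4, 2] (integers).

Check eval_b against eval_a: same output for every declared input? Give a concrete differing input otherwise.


Comparing the listings, the differences include: same computation, different form.
Spot check at base=1, step=2 — eval_a: delta := -1 | (((-step) == (step + base)) and (max(step, base) > min(step, delta))): false | step := 1 | total := 0 | iter idx=3: | total := 0 | iter idx=4: | total := 0 | iter idx=5: | total := 0 | total := 2 | result -1. eval_b: delta := -1 | (((-step) == (step + base)) and (max(step, base) > min(step, delta))): false | step := 1 | total := 0 | iter idx=3: | total := 0 | iter idx=4: | total := 0 | iter idx=5: | total := 0 | total := 2 | result -1. Both give -1.
Checked all 28 inputs in the declared domain: the outputs agree on every one.
verdict: equivalent


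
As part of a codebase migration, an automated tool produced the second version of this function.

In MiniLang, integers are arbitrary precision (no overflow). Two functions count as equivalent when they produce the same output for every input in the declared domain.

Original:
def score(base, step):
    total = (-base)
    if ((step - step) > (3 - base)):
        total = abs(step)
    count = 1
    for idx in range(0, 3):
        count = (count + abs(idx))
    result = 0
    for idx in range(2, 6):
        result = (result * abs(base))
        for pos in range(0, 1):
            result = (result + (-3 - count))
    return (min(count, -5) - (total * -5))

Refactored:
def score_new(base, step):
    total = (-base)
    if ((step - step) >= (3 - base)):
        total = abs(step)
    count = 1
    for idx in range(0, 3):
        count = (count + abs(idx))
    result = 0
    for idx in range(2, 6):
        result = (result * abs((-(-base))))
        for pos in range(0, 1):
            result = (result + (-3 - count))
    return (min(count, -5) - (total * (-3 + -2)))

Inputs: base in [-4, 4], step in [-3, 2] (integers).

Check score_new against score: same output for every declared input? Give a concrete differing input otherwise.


base=3, step=-3 yields -20 from score but 10 from score_new.
verdict: not equivalent; witness: base=3, step=-3


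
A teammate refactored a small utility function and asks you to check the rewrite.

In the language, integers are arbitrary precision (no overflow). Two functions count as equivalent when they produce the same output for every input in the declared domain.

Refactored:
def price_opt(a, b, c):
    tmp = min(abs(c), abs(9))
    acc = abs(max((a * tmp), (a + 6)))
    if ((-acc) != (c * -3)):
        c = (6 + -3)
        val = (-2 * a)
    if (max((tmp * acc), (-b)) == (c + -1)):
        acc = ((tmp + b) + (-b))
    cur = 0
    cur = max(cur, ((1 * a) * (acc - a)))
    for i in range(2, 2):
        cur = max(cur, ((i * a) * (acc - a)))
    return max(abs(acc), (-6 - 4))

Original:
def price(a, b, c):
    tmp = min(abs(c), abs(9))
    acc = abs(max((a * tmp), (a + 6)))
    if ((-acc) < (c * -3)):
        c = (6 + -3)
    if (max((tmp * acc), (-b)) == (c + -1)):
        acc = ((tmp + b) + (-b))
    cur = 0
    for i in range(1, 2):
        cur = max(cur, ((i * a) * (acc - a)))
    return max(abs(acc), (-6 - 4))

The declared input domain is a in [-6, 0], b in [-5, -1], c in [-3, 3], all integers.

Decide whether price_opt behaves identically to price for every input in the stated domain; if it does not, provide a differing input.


Run the pair on a=-6, b=-2, c=1.
price: tmp = 1; acc = 0; ((-acc) < (c * -3)) -> false; (max((tmp * acc), (-b)) == (c + -1)) -> false; cur = 0; [i=1]; cur = 0; return 0
price_opt: tmp = 1; acc = 0; ((-acc) != (c * -3)) -> true; c = 3; val = 12; (max((tmp * acc), (-b)) == (c + -1)) -> true; acc = 1; cur = 0; cur = 0; the i loop: no iterations; return 1
0 and 1 differ, so these are not the same function on this domain.
verdict: not equivalent; witness: a=-6, b=-2, c=1


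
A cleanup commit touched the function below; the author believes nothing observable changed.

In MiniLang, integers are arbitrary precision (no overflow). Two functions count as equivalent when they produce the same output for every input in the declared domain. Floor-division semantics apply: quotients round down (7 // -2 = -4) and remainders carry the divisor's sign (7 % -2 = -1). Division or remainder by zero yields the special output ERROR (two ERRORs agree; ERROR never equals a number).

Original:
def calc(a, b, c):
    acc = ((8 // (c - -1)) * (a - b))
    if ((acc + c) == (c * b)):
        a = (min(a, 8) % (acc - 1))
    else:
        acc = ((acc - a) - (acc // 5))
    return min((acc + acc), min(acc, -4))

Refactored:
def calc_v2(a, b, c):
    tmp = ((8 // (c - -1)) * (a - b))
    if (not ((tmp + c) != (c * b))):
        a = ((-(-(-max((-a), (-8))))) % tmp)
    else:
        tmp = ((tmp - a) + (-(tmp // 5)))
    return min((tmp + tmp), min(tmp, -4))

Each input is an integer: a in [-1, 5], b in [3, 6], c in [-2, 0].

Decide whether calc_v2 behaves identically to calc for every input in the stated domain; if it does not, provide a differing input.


Input a=3, b=3, c=0: -4 from calc versus ERROR from calc_v2.
verdict: not equivalent; witness: a=3, b=3, c=0


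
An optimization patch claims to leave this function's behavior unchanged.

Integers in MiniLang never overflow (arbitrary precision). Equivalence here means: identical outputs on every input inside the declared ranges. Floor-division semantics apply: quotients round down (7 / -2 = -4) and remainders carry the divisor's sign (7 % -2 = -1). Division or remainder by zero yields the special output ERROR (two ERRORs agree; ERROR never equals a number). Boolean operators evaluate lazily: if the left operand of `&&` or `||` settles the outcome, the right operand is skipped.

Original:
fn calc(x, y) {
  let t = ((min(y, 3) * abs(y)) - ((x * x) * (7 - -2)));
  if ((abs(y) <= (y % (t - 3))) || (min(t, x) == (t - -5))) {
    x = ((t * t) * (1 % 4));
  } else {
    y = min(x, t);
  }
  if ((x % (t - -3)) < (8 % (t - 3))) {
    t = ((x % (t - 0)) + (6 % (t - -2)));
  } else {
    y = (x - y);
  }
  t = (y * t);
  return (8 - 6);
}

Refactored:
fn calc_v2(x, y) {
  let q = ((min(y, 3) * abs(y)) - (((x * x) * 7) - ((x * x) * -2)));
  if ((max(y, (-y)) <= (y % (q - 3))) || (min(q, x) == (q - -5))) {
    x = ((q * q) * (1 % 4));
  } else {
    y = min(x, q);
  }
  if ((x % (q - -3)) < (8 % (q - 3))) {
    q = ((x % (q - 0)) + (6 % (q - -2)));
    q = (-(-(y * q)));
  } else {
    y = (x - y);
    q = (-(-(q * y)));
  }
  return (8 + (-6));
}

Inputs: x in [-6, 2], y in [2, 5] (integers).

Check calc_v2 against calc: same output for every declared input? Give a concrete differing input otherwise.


Equivalent — the differences include statement counts differ; also min/max/abs usage differs; also arithmetic usage differs; also local variable names differ, yet no declared input distinguishes the two.
Spot check at x=1, y=2 — calc: t = -5; ((abs(y) <= (y % (t - 3))) || (min(t, x) == (t - -5))) -> false; y = -5; ((x % (t - -3)) < (8 % (t - 3))) -> true; t = -4; t = 20; return 2. calc_v2: q = -5; ((max(y, (-y)) <= (y % (q - 3))) || (min(q, x) == (q - -5))) -> false; y = -5; ((x % (q - -3)) < (8 % (q - 3))) -> true; q = -4; q = 20; return 2. Both give 2.
Across all 36 domain points the two functions coincide.
verdict: equivalent


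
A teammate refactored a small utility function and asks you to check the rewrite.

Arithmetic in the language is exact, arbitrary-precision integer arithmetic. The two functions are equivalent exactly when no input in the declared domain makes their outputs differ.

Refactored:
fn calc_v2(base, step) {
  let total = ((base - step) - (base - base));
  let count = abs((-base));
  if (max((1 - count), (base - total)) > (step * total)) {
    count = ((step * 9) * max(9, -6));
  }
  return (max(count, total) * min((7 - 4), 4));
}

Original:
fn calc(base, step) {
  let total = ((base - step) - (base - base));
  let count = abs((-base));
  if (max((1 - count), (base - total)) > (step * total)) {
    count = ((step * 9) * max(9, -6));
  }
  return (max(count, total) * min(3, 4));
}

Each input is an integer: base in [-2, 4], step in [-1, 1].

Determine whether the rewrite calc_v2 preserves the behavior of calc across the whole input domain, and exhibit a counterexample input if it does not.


Side by side, the visible changes include: constant usage differs, plus arithmetic usage differs.
Spot check at base=2, step=1 — calc: total := 1 | count := 2 | (max((1 - count), (base - total)) > (step * total)): false | result 6. calc_v2: total := 1 | count := 2 | (max((1 - count), (base - total)) > (step * total)): false | result 6. Both give 6.
Sweeping the whole domain (21 inputs) finds no disagreement.
verdict: equivalent


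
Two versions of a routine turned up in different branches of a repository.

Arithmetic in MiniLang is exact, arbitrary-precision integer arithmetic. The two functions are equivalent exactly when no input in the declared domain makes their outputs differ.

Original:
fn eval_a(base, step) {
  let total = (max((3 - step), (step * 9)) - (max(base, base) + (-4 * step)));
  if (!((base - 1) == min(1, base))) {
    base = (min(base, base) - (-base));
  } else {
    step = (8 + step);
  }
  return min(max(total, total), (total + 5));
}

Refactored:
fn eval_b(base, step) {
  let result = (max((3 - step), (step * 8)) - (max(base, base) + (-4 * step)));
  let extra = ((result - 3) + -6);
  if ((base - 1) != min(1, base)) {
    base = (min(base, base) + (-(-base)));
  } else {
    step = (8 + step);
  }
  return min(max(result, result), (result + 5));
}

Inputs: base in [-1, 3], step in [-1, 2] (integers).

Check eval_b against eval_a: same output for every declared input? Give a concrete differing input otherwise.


At base=-1, step=1: eval_a gives 14, eval_b gives 13.
verdict: not equivalent; witness: base=-1, step=1


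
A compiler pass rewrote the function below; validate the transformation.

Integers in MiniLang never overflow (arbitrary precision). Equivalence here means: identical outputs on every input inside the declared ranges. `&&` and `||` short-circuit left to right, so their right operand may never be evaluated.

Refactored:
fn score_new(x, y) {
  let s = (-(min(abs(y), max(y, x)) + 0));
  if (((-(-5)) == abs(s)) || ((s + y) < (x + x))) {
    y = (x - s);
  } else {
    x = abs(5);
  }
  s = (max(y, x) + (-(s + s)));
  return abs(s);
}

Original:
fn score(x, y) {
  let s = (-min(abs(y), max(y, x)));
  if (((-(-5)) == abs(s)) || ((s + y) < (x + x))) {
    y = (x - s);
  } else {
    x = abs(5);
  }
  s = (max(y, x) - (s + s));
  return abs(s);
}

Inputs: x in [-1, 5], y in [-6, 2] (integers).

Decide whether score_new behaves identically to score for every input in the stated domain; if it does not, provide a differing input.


The two versions differ — the changes include constant usage differs, arithmetic usage differs.
As a probe, take x=-1, y=-5: score runs s := 1 | (((-(-5)) == abs(s)) || ((s + y) < (x + x))): true | y := -2 | s := -3 | result 3; score_new runs s := 1 | (((-(-5)) == abs(s)) || ((s + y) < (x + x))): true | y := -2 | s := -3 | result 3; both end at 3.
Checked all 63 inputs in the declared domain: the outputs agree on every one.
verdict: equivalent


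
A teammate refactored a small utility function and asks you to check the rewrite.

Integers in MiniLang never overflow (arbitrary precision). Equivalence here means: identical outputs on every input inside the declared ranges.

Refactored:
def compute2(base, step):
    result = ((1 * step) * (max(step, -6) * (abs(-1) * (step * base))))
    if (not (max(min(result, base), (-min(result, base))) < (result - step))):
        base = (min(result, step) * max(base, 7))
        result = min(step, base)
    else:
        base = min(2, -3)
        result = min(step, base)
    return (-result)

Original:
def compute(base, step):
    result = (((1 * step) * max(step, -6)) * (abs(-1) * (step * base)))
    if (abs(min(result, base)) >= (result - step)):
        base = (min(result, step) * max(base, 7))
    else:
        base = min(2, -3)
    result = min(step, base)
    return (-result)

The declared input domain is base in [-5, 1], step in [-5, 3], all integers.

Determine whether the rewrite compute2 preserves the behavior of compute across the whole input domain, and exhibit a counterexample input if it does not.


Equivalent — the differences include comparison usage differs; min/max/abs usage differs; boolean connective usage differs; statement counts differ, yet no declared input distinguishes the two.
As a probe, take base=-1, step=2: compute runs result becomes -8; next (abs(min(result, base)) >= (result - step)) evaluates to true; next base becomes -56; next result becomes -56; next final value 56; compute2 runs result becomes -8; next (not (max(min(result, base), (-min(result, base))) < (result - step))) evaluates to true; next base becomes -56; next result becomes -56; next final value 56; both end at 56.
Sweeping the whole domain (63 inputs) finds no disagreement.
verdict: equivalent


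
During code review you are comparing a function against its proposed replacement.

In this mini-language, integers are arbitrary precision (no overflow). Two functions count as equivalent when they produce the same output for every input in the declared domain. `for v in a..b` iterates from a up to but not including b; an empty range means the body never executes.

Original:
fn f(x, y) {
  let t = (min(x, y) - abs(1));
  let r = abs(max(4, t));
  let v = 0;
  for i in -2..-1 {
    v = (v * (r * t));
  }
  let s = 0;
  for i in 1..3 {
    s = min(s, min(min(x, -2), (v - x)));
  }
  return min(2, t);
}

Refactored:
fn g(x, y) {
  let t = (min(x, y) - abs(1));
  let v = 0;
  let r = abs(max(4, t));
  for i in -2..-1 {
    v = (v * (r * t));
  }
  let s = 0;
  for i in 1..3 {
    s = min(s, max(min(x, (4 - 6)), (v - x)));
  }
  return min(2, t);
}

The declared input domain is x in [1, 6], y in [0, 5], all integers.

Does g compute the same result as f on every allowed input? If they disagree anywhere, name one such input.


Equivalent. One difference looks behavioral, but it never changes the outcome for any declared input.
Sweeping the whole domain (36 inputs) finds no disagreement.
As a probe, take x=1, y=0: f runs t = -1; r = 4; v = 0; [i=-2]; v = 0; s = 0; [i=1]; s = -2; [i=2]; s = -2; return -1; g runs t = -1; v = 0; r = 4; [i=-2]; v = 0; s = 0; [i=1]; s = -1; [i=2]; s = -1; return -1; both end at -1.
verdict: equivalent


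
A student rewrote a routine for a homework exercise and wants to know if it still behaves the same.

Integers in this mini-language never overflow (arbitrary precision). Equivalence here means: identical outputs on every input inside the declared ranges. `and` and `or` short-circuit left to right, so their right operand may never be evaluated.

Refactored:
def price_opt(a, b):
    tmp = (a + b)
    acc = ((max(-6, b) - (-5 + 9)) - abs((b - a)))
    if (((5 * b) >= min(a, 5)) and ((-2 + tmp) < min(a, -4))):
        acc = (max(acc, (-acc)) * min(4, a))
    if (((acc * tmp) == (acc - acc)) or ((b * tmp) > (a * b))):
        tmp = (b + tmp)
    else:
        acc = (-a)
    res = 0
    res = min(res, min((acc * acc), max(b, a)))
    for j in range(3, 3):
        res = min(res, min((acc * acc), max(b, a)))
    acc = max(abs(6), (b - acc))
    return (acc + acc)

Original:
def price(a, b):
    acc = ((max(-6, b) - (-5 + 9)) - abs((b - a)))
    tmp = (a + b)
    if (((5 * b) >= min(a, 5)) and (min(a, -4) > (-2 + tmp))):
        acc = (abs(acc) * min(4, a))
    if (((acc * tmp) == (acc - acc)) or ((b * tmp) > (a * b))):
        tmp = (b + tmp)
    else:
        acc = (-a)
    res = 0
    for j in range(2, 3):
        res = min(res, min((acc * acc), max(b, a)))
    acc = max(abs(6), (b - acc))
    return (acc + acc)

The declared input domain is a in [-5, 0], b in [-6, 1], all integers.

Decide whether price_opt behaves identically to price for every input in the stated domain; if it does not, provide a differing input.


Changes here: comparison usage differs; also loop structure differs; also statement counts differ; also min/max/abs usage differs; also arithmetic usage differs; the full 48-point sweep finds no disagreement.
verdict: equivalent


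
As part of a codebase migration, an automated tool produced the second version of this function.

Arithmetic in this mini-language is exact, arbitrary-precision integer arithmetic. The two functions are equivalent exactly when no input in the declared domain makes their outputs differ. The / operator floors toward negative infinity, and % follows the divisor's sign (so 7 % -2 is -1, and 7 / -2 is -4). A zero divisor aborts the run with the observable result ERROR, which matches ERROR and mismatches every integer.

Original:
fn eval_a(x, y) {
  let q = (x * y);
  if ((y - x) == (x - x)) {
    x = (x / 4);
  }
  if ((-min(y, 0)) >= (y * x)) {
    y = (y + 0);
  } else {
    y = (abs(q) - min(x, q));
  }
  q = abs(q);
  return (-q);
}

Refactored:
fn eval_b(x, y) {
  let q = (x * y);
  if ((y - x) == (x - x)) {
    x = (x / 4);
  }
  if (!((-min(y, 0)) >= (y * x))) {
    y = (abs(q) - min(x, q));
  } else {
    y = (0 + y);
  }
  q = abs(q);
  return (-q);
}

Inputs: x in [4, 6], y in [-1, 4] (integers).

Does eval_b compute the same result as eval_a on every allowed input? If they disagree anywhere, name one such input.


Equivalent — the differences include boolean connective usage differs, yet no declared input distinguishes the two.
Tracing x=5, y=-1: eval_a: q becomes -5; next ((y - x) == (x - x)) evaluates to false; next ((-min(y, 0)) >= (y * x)) evaluates to true; next y becomes -1; next q becomes 5; next final value -5 | eval_b: q becomes -5; next ((y - x) == (x - x)) evaluates to false; next (!((-min(y, 0)) >= (y * x))) evaluates to false; next y becomes -1; next q becomes 5; next final value -5 — matching result -5.
Across all 18 domain points the two functions coincide.
verdict: equivalent


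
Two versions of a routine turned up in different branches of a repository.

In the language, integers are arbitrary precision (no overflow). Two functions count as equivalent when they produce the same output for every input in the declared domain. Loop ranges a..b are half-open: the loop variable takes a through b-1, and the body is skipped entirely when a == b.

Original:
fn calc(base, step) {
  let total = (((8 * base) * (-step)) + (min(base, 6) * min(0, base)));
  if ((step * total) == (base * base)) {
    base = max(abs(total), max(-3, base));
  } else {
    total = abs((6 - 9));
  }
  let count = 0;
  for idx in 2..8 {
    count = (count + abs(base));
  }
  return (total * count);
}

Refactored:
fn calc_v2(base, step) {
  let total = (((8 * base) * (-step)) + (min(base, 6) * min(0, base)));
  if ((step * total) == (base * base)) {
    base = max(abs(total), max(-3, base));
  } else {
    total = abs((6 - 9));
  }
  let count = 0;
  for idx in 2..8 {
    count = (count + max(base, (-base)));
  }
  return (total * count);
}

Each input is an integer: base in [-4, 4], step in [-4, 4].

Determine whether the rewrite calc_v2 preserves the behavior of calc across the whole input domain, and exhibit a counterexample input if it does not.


Comparing the listings, the differences include: min/max/abs usage differs.
As a probe, take base=4, step=-4: calc runs total := 128 | ((step * total) == (base * base)): false | total := 3 | count := 0 | iter idx=2: | count := 4 | iter idx=3: | count := 8 | iter idx=4: | count := 12 | iter idx=5: | count := 16 | iter idx=6: | count := 20 | iter idx=7: | count := 24 | result 72; calc_v2 runs total := 128 | ((step * total) == (base * base)): false | total := 3 | count := 0 | iter idx=2: | count := 4 | iter idx=3: | count := 8 | iter idx=4: | count := 12 | iter idx=5: | count := 16 | iter idx=6: | count := 20 | iter idx=7: | count := 24 | result 72; both end at 72.
Checked all 81 inputs in the declared domain: the outputs agree on every one.
verdict: equivalent


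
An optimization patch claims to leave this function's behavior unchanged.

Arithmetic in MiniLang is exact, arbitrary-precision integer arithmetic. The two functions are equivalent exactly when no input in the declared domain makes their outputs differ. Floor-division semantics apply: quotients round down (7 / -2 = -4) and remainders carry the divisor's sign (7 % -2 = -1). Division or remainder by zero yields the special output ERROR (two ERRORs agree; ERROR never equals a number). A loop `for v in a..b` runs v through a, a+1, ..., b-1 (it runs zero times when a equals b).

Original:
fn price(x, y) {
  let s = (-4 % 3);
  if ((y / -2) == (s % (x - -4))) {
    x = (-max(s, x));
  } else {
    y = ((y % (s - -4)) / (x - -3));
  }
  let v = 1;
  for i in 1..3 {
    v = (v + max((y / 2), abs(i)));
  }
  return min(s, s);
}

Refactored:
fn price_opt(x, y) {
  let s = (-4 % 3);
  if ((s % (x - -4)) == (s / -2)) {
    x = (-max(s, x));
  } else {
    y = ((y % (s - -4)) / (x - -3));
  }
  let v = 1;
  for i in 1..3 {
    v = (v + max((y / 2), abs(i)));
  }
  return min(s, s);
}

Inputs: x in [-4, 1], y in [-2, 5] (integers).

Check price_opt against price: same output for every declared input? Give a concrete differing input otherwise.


Consider the input x=-3, y=-1.
price: s := 2 | ((y / -2) == (s % (x - -4))): true | x := -2 | v := 1 | iter i=1: | v := 2 | iter i=2: | v := 4 | result 2
price_opt: s := 2 | ((s % (x - -4)) == (s / -2)): false | divide-by-zero, output ERROR
2 and ERROR differ, so these are not the same function on this domain.
verdict: not equivalent; witness: x=-3, y=-1


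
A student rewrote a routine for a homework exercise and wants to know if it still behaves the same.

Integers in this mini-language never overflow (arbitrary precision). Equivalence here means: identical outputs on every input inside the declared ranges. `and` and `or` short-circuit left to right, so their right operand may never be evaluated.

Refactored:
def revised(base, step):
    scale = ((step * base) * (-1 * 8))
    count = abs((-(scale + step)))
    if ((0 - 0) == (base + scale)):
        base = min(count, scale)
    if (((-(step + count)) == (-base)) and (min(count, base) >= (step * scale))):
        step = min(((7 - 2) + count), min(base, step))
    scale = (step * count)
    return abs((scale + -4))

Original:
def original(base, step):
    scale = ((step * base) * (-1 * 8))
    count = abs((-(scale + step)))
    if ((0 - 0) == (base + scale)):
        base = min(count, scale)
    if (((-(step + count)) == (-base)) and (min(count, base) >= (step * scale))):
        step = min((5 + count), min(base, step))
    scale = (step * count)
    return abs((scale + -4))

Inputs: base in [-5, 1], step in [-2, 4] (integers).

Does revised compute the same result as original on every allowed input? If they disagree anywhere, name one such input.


The two versions differ — the changes include arithmetic usage differs, and constant usage differs.
Tracing base=-3, step=0: original: scale := 0 | count := 0 | ((0 - 0) == (base + scale)): false | (((-(step + count)) == (-base)) and (min(count, base) >= (step * scale))): false | scale := 0 | result 4 | revised: scale := 0 | count := 0 | ((0 - 0) == (base + scale)): false | (((-(step + count)) == (-base)) and (min(count, base) >= (step * scale))): false | scale := 0 | result 4 — matching result 4.
An exhaustive pass over the 49 declared inputs shows identical outputs.
verdict: equivalent


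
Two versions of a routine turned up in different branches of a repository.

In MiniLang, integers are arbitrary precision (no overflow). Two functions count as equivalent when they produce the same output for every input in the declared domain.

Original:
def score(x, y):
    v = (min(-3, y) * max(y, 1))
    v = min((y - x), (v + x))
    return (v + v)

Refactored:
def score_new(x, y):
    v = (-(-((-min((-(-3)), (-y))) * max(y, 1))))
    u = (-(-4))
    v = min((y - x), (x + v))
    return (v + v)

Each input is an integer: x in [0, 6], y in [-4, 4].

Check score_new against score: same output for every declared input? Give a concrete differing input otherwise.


Consider the input x=0, y=-2.
score: v := -3 | v := -3 | result -6
score_new: v := -2 | u := 4 | v := -2 | result -4
-6 against -4: the behavior changed.
verdict: not equivalent; witness: x=0, y=-2


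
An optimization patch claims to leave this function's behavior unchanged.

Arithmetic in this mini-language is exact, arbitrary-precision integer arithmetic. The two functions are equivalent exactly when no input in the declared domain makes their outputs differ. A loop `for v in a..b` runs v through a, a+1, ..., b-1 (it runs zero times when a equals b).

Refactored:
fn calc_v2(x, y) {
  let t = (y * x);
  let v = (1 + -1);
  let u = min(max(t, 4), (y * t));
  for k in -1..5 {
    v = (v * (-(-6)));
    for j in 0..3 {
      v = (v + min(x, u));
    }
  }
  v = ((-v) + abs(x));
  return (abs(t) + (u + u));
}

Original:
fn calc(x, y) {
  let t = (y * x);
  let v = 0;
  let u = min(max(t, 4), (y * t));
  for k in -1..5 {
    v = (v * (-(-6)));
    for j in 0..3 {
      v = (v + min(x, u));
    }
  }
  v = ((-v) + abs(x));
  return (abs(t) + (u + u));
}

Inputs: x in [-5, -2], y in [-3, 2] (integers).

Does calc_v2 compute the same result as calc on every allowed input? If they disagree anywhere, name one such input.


Differences: arithmetic usage differs, and constant usage differs — yet all 24 inputs agree.
verdict: equivalent


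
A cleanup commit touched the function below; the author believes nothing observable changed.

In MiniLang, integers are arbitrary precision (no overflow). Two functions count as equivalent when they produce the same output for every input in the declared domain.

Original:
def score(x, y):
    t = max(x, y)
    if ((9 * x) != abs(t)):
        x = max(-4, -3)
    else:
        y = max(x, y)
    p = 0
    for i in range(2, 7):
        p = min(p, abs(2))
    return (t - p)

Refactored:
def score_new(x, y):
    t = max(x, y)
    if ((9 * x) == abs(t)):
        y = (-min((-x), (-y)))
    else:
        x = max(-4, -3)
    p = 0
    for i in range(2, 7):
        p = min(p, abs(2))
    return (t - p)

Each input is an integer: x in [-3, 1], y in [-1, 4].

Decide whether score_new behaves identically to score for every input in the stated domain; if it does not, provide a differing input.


Comparing the listings, the differences include: comparison usage differs, plus min/max/abs usage differs.
As a probe, take x=1, y=0: score runs t = 1; ((9 * x) != abs(t)) -> true; x = -3; p = 0; [i=2]; p = 0; [i=3]; p = 0; [i=4]; p = 0; [i=5]; p = 0; [i=6]; p = 0; return 1; score_new runs t = 1; ((9 * x) == abs(t)) -> false; x = -3; p = 0; [i=2]; p = 0; [i=3]; p = 0; [i=4]; p = 0; [i=5]; p = 0; [i=6]; p = 0; return 1; both end at 1.
Sweeping the whole domain (30 inputs) finds no disagreement.
verdict: equivalent


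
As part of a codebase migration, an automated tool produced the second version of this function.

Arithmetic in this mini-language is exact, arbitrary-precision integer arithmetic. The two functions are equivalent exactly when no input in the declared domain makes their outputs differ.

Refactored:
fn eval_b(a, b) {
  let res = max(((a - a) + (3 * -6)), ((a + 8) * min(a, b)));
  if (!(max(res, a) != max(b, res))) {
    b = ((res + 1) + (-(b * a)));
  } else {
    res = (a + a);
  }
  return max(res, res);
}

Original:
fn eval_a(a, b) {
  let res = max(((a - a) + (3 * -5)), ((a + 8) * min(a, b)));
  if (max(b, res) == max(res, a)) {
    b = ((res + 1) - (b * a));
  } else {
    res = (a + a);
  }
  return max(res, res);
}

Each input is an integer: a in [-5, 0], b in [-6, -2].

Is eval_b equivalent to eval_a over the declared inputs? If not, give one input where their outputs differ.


There is a counterexample at a=-4, b=-4: -15 on one side, -16 on the other.
eval_a: res := -15 | (max(b, res) == max(res, a)): true | b := -30 | result -15
eval_b: res := -16 | (!(max(res, a) != max(b, res))): true | b := -31 | result -16
verdict: not equivalent; witness: a=-4, b=-4
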